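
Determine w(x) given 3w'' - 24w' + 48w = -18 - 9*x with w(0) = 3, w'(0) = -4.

Divide through by 3: w'' - 8w' + 16w = -6 - 3*x.
Characteristic equation r² - 8r + 16 = 0 has discriminant (-8)² - 4·(16) = 0, so r = 4 is a repeated root.
Hence w_h = (C1 + C2*x)*exp(4*x).
For the particular solution try w_p = A0 + A1*x. Substituting and matching coefficients of each power of x gives A0 = -15/32, A1 = -3/16, so w_p = -15/32 - 3*x/16.
General solution: w = -15/32 - 3*x/16 + C1*exp(4*x) + C2*x*exp(4*x).
Apply the initial conditions: w(0) = -15/32 + C1 = 3 and w'(0) = -3/16 + C2 + 4*C1 = -4. Solving gives C1 = 111/32, C2 = -283/16.

w = -15/32 - 3*x/16 + 111*exp(4*x)/32 - 283*x*exp(4*x)/16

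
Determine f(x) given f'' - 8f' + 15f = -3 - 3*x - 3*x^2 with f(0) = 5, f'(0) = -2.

f = -443/1125 - 2221*exp(5*x)/250 - 31*x/75 - x**2/5 + 257*exp(3*x)/18

Characteristic equation r² - 8r + 15 = 0 factors as (r - 3)(r - 5) = 0, so r = 3, 5.
Hence f_h = C1*exp(3*x) + C2*exp(5*x).
For the particular solution try f_p = A0 + A1*x + A2*x^2. Substituting and matching coefficients of each power of x gives A0 = -443/1125, A1 = -31/75, A2 = -1/5, so f_p = -443/1125 - 31*x/75 - x^2/5.
General solution: f = -443/1125 - 31*x/75 - x^2/5 + C1*exp(3*x) + C2*exp(5*x).
Apply the initial conditions: f(0) = -443/1125 + C1 + C2 = 5 and f'(0) = -31/75 + 3*C1 + 5*C2 = -2. Solving gives C1 = 257/18, C2 = -2221/250.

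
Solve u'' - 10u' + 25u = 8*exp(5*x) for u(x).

u = C1*exp(5*x) + 4*x**2*exp(5*x) + C2*x*exp(5*x)

Characteristic equation r² - 10r + 25 = 0 has discriminant (-10)² - 4·(25) = 0, so r = 5 is a repeated root.
Hence u_h = (C1 + C2*x)*exp(5*x).
Since exp(5*x) solves the homogeneous equation (r = 5 is a root of multiplicity 2), multiply the trial by x^2. Try u_p = A*x^2*exp(5*x). Substituting into the equation and dividing by exp(5*x) gives A = 4, so u_p = 4*x^2*exp(5*x).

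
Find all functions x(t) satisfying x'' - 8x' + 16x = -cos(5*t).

Characteristic equation r² - 8r + 16 = 0 has discriminant (-8)² - 4·(16) = 0, so r = 4 is a repeated root.
Hence x_h = (C1 + C2*t)*exp(4*t).
Try x_p = A*cos(5*t) + B*sin(5*t). Substituting and equating the coefficients of cos(5t) and sin(5t) gives A = 9/1681, B = 40/1681, so x_p = 9*cos(5*t)/1681 + 40*sin(5*t)/1681.

x = 9*cos(5*t)/1681 + 40*sin(5*t)/1681 + C1*exp(4*t) + C2*t*exp(4*t)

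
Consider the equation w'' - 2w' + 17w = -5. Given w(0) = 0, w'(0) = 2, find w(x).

Characteristic equation r² - 2r + 17 = 0 has discriminant (-2)² - 4·(17) = -64 < 0, so r = 1 ± 4i.
Hence w_h = C1*cos(4*x)*exp(x) + C2*exp(x)*sin(4*x).
For the particular solution try w_p = A0. Substituting and matching coefficients of each power of x gives A0 = -5/17, so w_p = -5/17.
General solution: w = -5/17 + C1*cos(4*x)*exp(x) + C2*exp(x)*sin(4*x).
Apply the initial conditions: w(0) = -5/17 + C1 = 0 and w'(0) = C1 + 4*C2 = 2. Solving gives C1 = 5/17, C2 = 29/68.

w = -5/17 + 5*cos(4*x)*exp(x)/17 + 29*exp(x)*sin(4*x)/68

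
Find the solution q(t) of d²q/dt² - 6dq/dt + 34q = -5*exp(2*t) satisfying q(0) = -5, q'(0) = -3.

Characteristic equation r² - 6r + 34 = 0 has discriminant (-6)² - 4·(34) = -100 < 0, so r = 3 ± 5i.
Hence q_h = C1*cos(5*t)*exp(3*t) + C2*exp(3*t)*sin(5*t).
Try q_p = A*exp(2*t). Substituting into the equation and dividing by exp(2*t) gives A = -5/26, so q_p = -5*exp(2*t)/26.
General solution: q = -5*exp(2*t)/26 + C1*cos(5*t)*exp(3*t) + C2*exp(3*t)*sin(5*t).
Apply the initial conditions: q(0) = -5/26 + C1 = -5 and q'(0) = -5/13 + 3*C1 + 5*C2 = -3. Solving gives C1 = -125/26, C2 = 307/130.

q = -5*exp(2*t)/26 - 125*cos(5*t)*exp(3*t)/26 + 307*exp(3*t)*sin(5*t)/130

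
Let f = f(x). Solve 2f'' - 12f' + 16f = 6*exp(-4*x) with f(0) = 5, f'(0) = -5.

f = -117*exp(4*x)/16 + exp(-4*x)/16 + 49*exp(2*x)/4

Divide through by 2: f'' - 6f' + 8f = 3*exp(-4*x).
Characteristic equation r² - 6r + 8 = 0 factors as (r - 2)(r - 4) = 0, so r = 2, 4.
Hence f_h = C1*exp(2*x) + C2*exp(4*x).
Try f_p = A*exp(-4*x). Substituting into the equation and dividing by exp(-4*x) gives A = 1/16, so f_p = exp(-4*x)/16.
General solution: f = exp(-4*x)/16 + C1*exp(2*x) + C2*exp(4*x).
Apply the initial conditions: f(0) = 1/16 + C1 + C2 = 5 and f'(0) = -1/4 + 2*C1 + 4*C2 = -5. Solving gives C1 = 49/4, C2 = -117/16.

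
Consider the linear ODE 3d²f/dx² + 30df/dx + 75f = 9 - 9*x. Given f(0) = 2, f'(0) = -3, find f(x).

f = 21/125 - 3*x/25 + 229*exp(-5*x)/125 + 157*x*exp(-5*x)/25

Divide through by 3: f'' + 10f' + 25f = 3 - 3*x.
Characteristic equation r² + 10r + 25 = 0 has discriminant (10)² - 4·(25) = 0, so r = -5 is a repeated root.
Hence f_h = (C1 + C2*x)*exp(-5*x).
For the particular solution try f_p = A0 + A1*x. Substituting and matching coefficients of each power of x gives A0 = 21/125, A1 = -3/25, so f_p = 21/125 - 3*x/25.
General solution: f = 21/125 - 3*x/25 + C1*exp(-5*x) + C2*x*exp(-5*x).
Apply the initial conditions: f(0) = 21/125 + C1 = 2 and f'(0) = -3/25 + C2 - 5*C1 = -3. Solving gives C1 = 229/125, C2 = 157/25.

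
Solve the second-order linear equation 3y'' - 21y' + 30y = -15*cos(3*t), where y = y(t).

y = -5*cos(3*t)/442 + 105*sin(3*t)/442 + C1*exp(5*t) + C2*exp(2*t)

Divide through by 3: y'' - 7y' + 10y = -5*cos(3*t).
Characteristic equation r² - 7r + 10 = 0 factors as (r - 5)(r - 2) = 0, so r = 5, 2.
Hence y_h = C1*exp(5*t) + C2*exp(2*t).
Try y_p = A*cos(3*t) + B*sin(3*t). Substituting and equating the coefficients of cos(3t) and sin(3t) gives A = -5/442, B = 105/442, so y_p = -5*cos(3*t)/442 + 105*sin(3*t)/442.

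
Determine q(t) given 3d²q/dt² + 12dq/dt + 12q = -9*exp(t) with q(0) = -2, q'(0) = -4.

Divide through by 3: q'' + 4q' + 4q = -3*exp(t).
Characteristic equation r² + 4r + 4 = 0 has discriminant (4)² - 4·(4) = 0, so r = -2 is a repeated root.
Hence q_h = (C1 + C2*t)*exp(-2*t).
Try q_p = A*exp(t). Substituting into the equation and dividing by exp(t) gives A = -1/3, so q_p = -exp(t)/3.
General solution: q = -exp(t)/3 + C1*exp(-2*t) + C2*t*exp(-2*t).
Apply the initial conditions: q(0) = -1/3 + C1 = -2 and q'(0) = -1/3 + C2 - 2*C1 = -4. Solving gives C1 = -5/3, C2 = -7.

q = -5*exp(-2*t)/3 - exp(t)/3 - 7*t*exp(-2*t)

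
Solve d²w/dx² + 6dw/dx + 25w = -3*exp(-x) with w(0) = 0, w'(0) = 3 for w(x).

w = -3*exp(-x)/20 + 3*cos(4*x)*exp(-3*x)/20 + 33*exp(-3*x)*sin(4*x)/40

Characteristic equation r² + 6r + 25 = 0 has discriminant (6)² - 4·(25) = -64 < 0, so r = -3 ± 4i.
Hence w_h = C1*cos(4*x)*exp(-3*x) + C2*exp(-3*x)*sin(4*x).
Try w_p = A*exp(-x). Substituting into the equation and dividing by exp(-x) gives A = -3/20, so w_p = -3*exp(-x)/20.
General solution: w = -3*exp(-x)/20 + C1*cos(4*x)*exp(-3*x) + C2*exp(-3*x)*sin(4*x).
Apply the initial conditions: w(0) = -3/20 + C1 = 0 and w'(0) = 3/20 - 3*C1 + 4*C2 = 3. Solving gives C1 = 3/20, C2 = 33/40.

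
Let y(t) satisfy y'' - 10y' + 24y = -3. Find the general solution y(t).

y = -1/8 + C1*exp(6*t) + C2*exp(4*t)

Characteristic equation r² - 10r + 24 = 0 factors as (r - 6)(r - 4) = 0, so r = 6, 4.
Hence y_h = C1*exp(6*t) + C2*exp(4*t).
For the particular solution try y_p = A0. Substituting and matching coefficients of each power of t gives A0 = -1/8, so y_p = -1/8.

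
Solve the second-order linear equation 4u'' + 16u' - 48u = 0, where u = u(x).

Divide through by 4: u'' + 4u' - 12u = 0.
Characteristic equation r² + 4r - 12 = 0 factors as (r + 6)(r - 2) = 0, so r = -6, 2.
Hence u_h = C1*exp(-6*x) + C2*exp(2*x).

u = C1*exp(-6*x) + C2*exp(2*x)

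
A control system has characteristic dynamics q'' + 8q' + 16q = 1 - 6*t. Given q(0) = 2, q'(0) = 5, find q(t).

q = 1/4 - 3*t/8 + 7*exp(-4*t)/4 + 99*t*exp(-4*t)/8

Characteristic equation r² + 8r + 16 = 0 has discriminant (8)² - 4·(16) = 0, so r = -4 is a repeated root.
Hence q_h = (C1 + C2*t)*exp(-4*t).
For the particular solution try q_p = A0 + A1*t. Substituting and matching coefficients of each power of t gives A0 = 1/4, A1 = -3/8, so q_p = 1/4 - 3*t/8.
General solution: q = 1/4 - 3*t/8 + C1*exp(-4*t) + C2*t*exp(-4*t).
Apply the initial conditions: q(0) = 1/4 + C1 = 2 and q'(0) = -3/8 + C2 - 4*C1 = 5. Solving gives C1 = 7/4, C2 = 99/8.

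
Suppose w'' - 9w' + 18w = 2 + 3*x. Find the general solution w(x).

w = 7/36 + x/6 + C1*exp(6*x) + C2*exp(3*x)

Characteristic equation r² - 9r + 18 = 0 factors as (r - 6)(r - 3) = 0, so r = 6, 3.
Hence w_h = C1*exp(6*x) + C2*exp(3*x).
For the particular solution try w_p = A0 + A1*x. Substituting and matching coefficients of each power of x gives A0 = 7/36, A1 = 1/6, so w_p = 7/36 + x/6.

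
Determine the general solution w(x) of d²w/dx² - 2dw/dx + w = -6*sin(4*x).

w = -48*cos(4*x)/289 + 90*sin(4*x)/289 + C1*exp(x) + C2*x*exp(x)

Characteristic equation r² - 2r + 1 = 0 has discriminant (-2)² - 4·(1) = 0, so r = 1 is a repeated root.
Hence w_h = (C1 + C2*x)*exp(x).
Try w_p = A*cos(4*x) + B*sin(4*x). Substituting and equating the coefficients of cos(4x) and sin(4x) gives A = -48/289, B = 90/289, so w_p = -48*cos(4*x)/289 + 90*sin(4*x)/289.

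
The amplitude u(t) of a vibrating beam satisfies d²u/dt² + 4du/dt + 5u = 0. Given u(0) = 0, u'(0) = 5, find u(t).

Characteristic equation r² + 4r + 5 = 0 has discriminant (4)² - 4·(5) = -4 < 0, so r = -2 ± i.
Hence u_h = C1*cos(t)*exp(-2*t) + C2*exp(-2*t)*sin(t).
Apply the initial conditions: u(0) = C1 = 0 and u'(0) = C2 - 2*C1 = 5. Solving gives C1 = 0, C2 = 5.

u = 5*exp(-2*t)*sin(t)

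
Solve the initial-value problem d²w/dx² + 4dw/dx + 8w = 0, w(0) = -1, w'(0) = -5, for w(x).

Characteristic equation r² + 4r + 8 = 0 has discriminant (4)² - 4·(8) = -16 < 0, so r = -2 ± 2i.
Hence w_h = C1*cos(2*x)*exp(-2*x) + C2*exp(-2*x)*sin(2*x).
Apply the initial conditions: w(0) = C1 = -1 and w'(0) = -2*C1 + 2*C2 = -5. Solving gives C1 = -1, C2 = -7/2.

w = -cos(2*x)*exp(-2*x) - 7*exp(-2*x)*sin(2*x)/2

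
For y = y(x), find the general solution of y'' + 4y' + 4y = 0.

y = C1*exp(-2*x) + C2*x*exp(-2*x)

Characteristic equation r² + 4r + 4 = 0 has discriminant (4)² - 4·(4) = 0, so r = -2 is a repeated root.
Hence y_h = (C1 + C2*x)*exp(-2*x).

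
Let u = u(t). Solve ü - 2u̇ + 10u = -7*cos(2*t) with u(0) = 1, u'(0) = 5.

Characteristic equation r² - 2r + 10 = 0 has discriminant (-2)² - 4·(10) = -36 < 0, so r = 1 ± 3i.
Hence u_h = C1*cos(3*t)*exp(t) + C2*exp(t)*sin(3*t).
Try u_p = A*cos(2*t) + B*sin(2*t). Substituting and equating the coefficients of cos(2t) and sin(2t) gives A = -21/26, B = 7/13, so u_p = -21*cos(2*t)/26 + 7*sin(2*t)/13.
General solution: u = -21*cos(2*t)/26 + 7*sin(2*t)/13 + C1*cos(3*t)*exp(t) + C2*exp(t)*sin(3*t).
Apply the initial conditions: u(0) = -21/26 + C1 = 1 and u'(0) = 14/13 + C1 + 3*C2 = 5. Solving gives C1 = 47/26, C2 = 55/78.

u = -21*cos(2*t)/26 + 7*sin(2*t)/13 + 47*cos(3*t)*exp(t)/26 + 55*exp(t)*sin(3*t)/78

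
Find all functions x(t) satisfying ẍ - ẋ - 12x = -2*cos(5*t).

x = 5*sin(5*t)/697 + 37*cos(5*t)/697 + C1*exp(-3*t) + C2*exp(4*t)

Characteristic equation r² - r - 12 = 0 factors as (r + 3)(r - 4) = 0, so r = -3, 4.
Hence x_h = C1*exp(-3*t) + C2*exp(4*t).
Try x_p = A*cos(5*t) + B*sin(5*t). Substituting and equating the coefficients of cos(5t) and sin(5t) gives A = 37/697, B = 5/697, so x_p = 5*sin(5*t)/697 + 37*cos(5*t)/697.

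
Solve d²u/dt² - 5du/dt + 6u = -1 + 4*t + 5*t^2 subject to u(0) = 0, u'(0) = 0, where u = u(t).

u = 137/108 - 7*exp(2*t)/4 + 5*t**2/6 + 13*exp(3*t)/27 + 37*t/18

Characteristic equation r² - 5r + 6 = 0 factors as (r - 2)(r - 3) = 0, so r = 2, 3.
Hence u_h = C1*exp(2*t) + C2*exp(3*t).
For the particular solution try u_p = A0 + A1*t + A2*t^2. Substituting and matching coefficients of each power of t gives A0 = 137/108, A1 = 37/18, A2 = 5/6, so u_p = 137/108 + 5*t^2/6 + 37*t/18.
General solution: u = 137/108 + 5*t^2/6 + 37*t/18 + C1*exp(2*t) + C2*exp(3*t).
Apply the initial conditions: u(0) = 137/108 + C1 + C2 = 0 and u'(0) = 37/18 + 2*C1 + 3*C2 = 0. Solving gives C1 = -7/4, C2 = 13/27.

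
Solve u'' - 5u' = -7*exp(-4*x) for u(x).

u = C2 - 7*exp(-4*x)/36 + C1*exp(5*x)

Characteristic equation r² - 5r = 0 factors as (r - 5)r = 0, so r = 5, 0.
Hence u_h = C1*exp(5*x) + C2.
Try u_p = A*exp(-4*x). Substituting into the equation and dividing by exp(-4*x) gives A = -7/36, so u_p = -7*exp(-4*x)/36.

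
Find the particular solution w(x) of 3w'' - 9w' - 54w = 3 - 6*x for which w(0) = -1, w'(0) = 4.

w = -2/27 - 85*exp(-3*x)/81 + x/9 + 10*exp(6*x)/81

Divide through by 3: w'' - 3w' - 18w = 1 - 2*x.
Characteristic equation r² - 3r - 18 = 0 factors as (r + 3)(r - 6) = 0, so r = -3, 6.
Hence w_h = C1*exp(-3*x) + C2*exp(6*x).
For the particular solution try w_p = A0 + A1*x. Substituting and matching coefficients of each power of x gives A0 = -2/27, A1 = 1/9, so w_p = -2/27 + x/9.
General solution: w = -2/27 + x/9 + C1*exp(-3*x) + C2*exp(6*x).
Apply the initial conditions: w(0) = -2/27 + C1 + C2 = -1 and w'(0) = 1/9 - 3*C1 + 6*C2 = 4. Solving gives C1 = -85/81, C2 = 10/81.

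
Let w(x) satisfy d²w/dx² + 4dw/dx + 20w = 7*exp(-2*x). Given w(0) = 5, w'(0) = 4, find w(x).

Characteristic equation r² + 4r + 20 = 0 has discriminant (4)² - 4·(20) = -64 < 0, so r = -2 ± 4i.
Hence w_h = C1*cos(4*x)*exp(-2*x) + C2*exp(-2*x)*sin(4*x).
Try w_p = A*exp(-2*x). Substituting into the equation and dividing by exp(-2*x) gives A = 7/16, so w_p = 7*exp(-2*x)/16.
General solution: w = 7*exp(-2*x)/16 + C1*cos(4*x)*exp(-2*x) + C2*exp(-2*x)*sin(4*x).
Apply the initial conditions: w(0) = 7/16 + C1 = 5 and w'(0) = -7/8 - 2*C1 + 4*C2 = 4. Solving gives C1 = 73/16, C2 = 7/2.

w = 7*exp(-2*x)/16 + 7*exp(-2*x)*sin(4*x)/2 + 73*cos(4*x)*exp(-2*x)/16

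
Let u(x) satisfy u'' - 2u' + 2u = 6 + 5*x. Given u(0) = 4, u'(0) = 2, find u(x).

Characteristic equation r² - 2r + 2 = 0 has discriminant (-2)² - 4·(2) = -4 < 0, so r = 1 ± i.
Hence u_h = C1*cos(x)*exp(x) + C2*exp(x)*sin(x).
For the particular solution try u_p = A0 + A1*x. Substituting and matching coefficients of each power of x gives A0 = 11/2, A1 = 5/2, so u_p = 11/2 + 5*x/2.
General solution: u = 11/2 + 5*x/2 + C1*cos(x)*exp(x) + C2*exp(x)*sin(x).
Apply the initial conditions: u(0) = 11/2 + C1 = 4 and u'(0) = 5/2 + C1 + C2 = 2. Solving gives C1 = -3/2, C2 = 1.

u = 11/2 + 5*x/2 + exp(x)*sin(x) - 3*cos(x)*exp(x)/2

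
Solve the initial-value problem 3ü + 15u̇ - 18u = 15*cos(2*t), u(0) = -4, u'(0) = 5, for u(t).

Divide through by 3: u'' + 5u' - 6u = 5*cos(2*t).
Characteristic equation r² + 5r - 6 = 0 factors as (r + 6)(r - 1) = 0, so r = -6, 1.
Hence u_h = C1*exp(-6*t) + C2*exp(t).
Try u_p = A*cos(2*t) + B*sin(2*t). Substituting and equating the coefficients of cos(2t) and sin(2t) gives A = -1/4, B = 1/4, so u_p = -cos(2*t)/4 + sin(2*t)/4.
General solution: u = -cos(2*t)/4 + sin(2*t)/4 + C1*exp(-6*t) + C2*exp(t).
Apply the initial conditions: u(0) = -1/4 + C1 + C2 = -4 and u'(0) = 1/2 + C2 - 6*C1 = 5. Solving gives C1 = -33/28, C2 = -18/7.

u = -33*exp(-6*t)/28 - 18*exp(t)/7 - cos(2*t)/4 + sin(2*t)/4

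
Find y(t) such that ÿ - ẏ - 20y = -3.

Characteristic equation r² - r - 20 = 0 factors as (r + 4)(r - 5) = 0, so r = -4, 5.
Hence y_h = C1*exp(-4*t) + C2*exp(5*t).
For the particular solution try y_p = A0. Substituting and matching coefficients of each power of t gives A0 = 3/20, so y_p = 3/20.

y = 3/20 + C1*exp(-4*t) + C2*exp(5*t)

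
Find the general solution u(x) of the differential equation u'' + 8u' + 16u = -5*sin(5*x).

u = 45*sin(5*x)/1681 + 200*cos(5*x)/1681 + C1*exp(-4*x) + C2*x*exp(-4*x)

Characteristic equation r² + 8r + 16 = 0 has discriminant (8)² - 4·(16) = 0, so r = -4 is a repeated root.
Hence u_h = (C1 + C2*x)*exp(-4*x).
Try u_p = A*cos(5*x) + B*sin(5*x). Substituting and equating the coefficients of cos(5x) and sin(5x) gives A = 200/1681, B = 45/1681, so u_p = 45*sin(5*x)/1681 + 200*cos(5*x)/1681.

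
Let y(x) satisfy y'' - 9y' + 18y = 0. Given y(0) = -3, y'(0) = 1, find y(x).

y = -19*exp(3*x)/3 + 10*exp(6*x)/3

Characteristic equation r² - 9r + 18 = 0 factors as (r - 6)(r - 3) = 0, so r = 6, 3.
Hence y_h = C1*exp(6*x) + C2*exp(3*x).
Apply the initial conditions: y(0) = C1 + C2 = -3 and y'(0) = 3*C2 + 6*C1 = 1. Solving gives C1 = 10/3, C2 = -19/3.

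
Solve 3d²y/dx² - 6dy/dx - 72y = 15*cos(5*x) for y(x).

Divide through by 3: y'' - 2y' - 24y = 5*cos(5*x).
Characteristic equation r² - 2r - 24 = 0 factors as (r - 6)(r + 4) = 0, so r = 6, -4.
Hence y_h = C1*exp(6*x) + C2*exp(-4*x).
Try y_p = A*cos(5*x) + B*sin(5*x). Substituting and equating the coefficients of cos(5x) and sin(5x) gives A = -245/2501, B = -50/2501, so y_p = -245*cos(5*x)/2501 - 50*sin(5*x)/2501.

y = -245*cos(5*x)/2501 - 50*sin(5*x)/2501 + C1*exp(6*x) + C2*exp(-4*x)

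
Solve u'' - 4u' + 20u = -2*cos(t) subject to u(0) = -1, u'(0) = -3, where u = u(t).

Characteristic equation r² - 4r + 20 = 0 has discriminant (-4)² - 4·(20) = -64 < 0, so r = 2 ± 4i.
Hence u_h = C1*cos(4*t)*exp(2*t) + C2*exp(2*t)*sin(4*t).
Try u_p = A*cos(t) + B*sin(t). Substituting and equating the coefficients of cos(t) and sin(t) gives A = -38/377, B = 8/377, so u_p = -38*cos(t)/377 + 8*sin(t)/377.
General solution: u = -38*cos(t)/377 + 8*sin(t)/377 + C1*cos(4*t)*exp(2*t) + C2*exp(2*t)*sin(4*t).
Apply the initial conditions: u(0) = -38/377 + C1 = -1 and u'(0) = 8/377 + 2*C1 + 4*C2 = -3. Solving gives C1 = -339/377, C2 = -461/1508.

u = -38*cos(t)/377 + 8*sin(t)/377 - 461*exp(2*t)*sin(4*t)/1508 - 339*cos(4*t)*exp(2*t)/377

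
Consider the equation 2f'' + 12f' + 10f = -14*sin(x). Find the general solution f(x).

Divide through by 2: f'' + 6f' + 5f = -7*sin(x).
Characteristic equation r² + 6r + 5 = 0 factors as (r + 5)(r + 1) = 0, so r = -5, -1.
Hence f_h = C1*exp(-5*x) + C2*exp(-x).
Try f_p = A*cos(x) + B*sin(x). Substituting and equating the coefficients of cos(x) and sin(x) gives A = 21/26, B = -7/13, so f_p = -7*sin(x)/13 + 21*cos(x)/26.

f = -7*sin(x)/13 + 21*cos(x)/26 + C1*exp(-5*x) + C2*exp(-x)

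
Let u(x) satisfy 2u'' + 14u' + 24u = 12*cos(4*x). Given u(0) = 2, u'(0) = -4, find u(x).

u = -5*exp(-4*x)/4 - 3*cos(4*x)/100 + 21*sin(4*x)/100 + 82*exp(-3*x)/25

Divide through by 2: u'' + 7u' + 12u = 6*cos(4*x).
Characteristic equation r² + 7r + 12 = 0 factors as (r + 4)(r + 3) = 0, so r = -4, -3.
Hence u_h = C1*exp(-4*x) + C2*exp(-3*x).
Try u_p = A*cos(4*x) + B*sin(4*x). Substituting and equating the coefficients of cos(4x) and sin(4x) gives A = -3/100, B = 21/100, so u_p = -3*cos(4*x)/100 + 21*sin(4*x)/100.
General solution: u = -3*cos(4*x)/100 + 21*sin(4*x)/100 + C1*exp(-4*x) + C2*exp(-3*x).
Apply the initial conditions: u(0) = -3/100 + C1 + C2 = 2 and u'(0) = 21/25 - 4*C1 - 3*C2 = -4. Solving gives C1 = -5/4, C2 = 82/25.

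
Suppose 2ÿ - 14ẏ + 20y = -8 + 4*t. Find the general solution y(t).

Divide through by 2: y'' - 7y' + 10y = -4 + 2*t.
Characteristic equation r² - 7r + 10 = 0 factors as (r - 2)(r - 5) = 0, so r = 2, 5.
Hence y_h = C1*exp(2*t) + C2*exp(5*t).
For the particular solution try y_p = A0 + A1*t. Substituting and matching coefficients of each power of t gives A0 = -13/50, A1 = 1/5, so y_p = -13/50 + t/5.

y = -13/50 + t/5 + C1*exp(2*t) + C2*exp(5*t)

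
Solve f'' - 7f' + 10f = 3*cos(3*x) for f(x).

f = -63*sin(3*x)/442 + 3*cos(3*x)/442 + C1*exp(5*x) + C2*exp(2*x)

Characteristic equation r² - 7r + 10 = 0 factors as (r - 5)(r - 2) = 0, so r = 5, 2.
Hence f_h = C1*exp(5*x) + C2*exp(2*x).
Try f_p = A*cos(3*x) + B*sin(3*x). Substituting and equating the coefficients of cos(3x) and sin(3x) gives A = 3/442, B = -63/442, so f_p = -63*sin(3*x)/442 + 3*cos(3*x)/442.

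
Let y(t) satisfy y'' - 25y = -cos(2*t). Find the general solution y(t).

Characteristic equation r² - 25 = 0 factors as (r + 5)(r - 5) = 0, so r = -5, 5.
Hence y_h = C1*exp(-5*t) + C2*exp(5*t).
Try y_p = A*cos(2*t) + B*sin(2*t). Substituting and equating the coefficients of cos(2t) and sin(2t) gives A = 1/29, B = 0, so y_p = cos(2*t)/29.

y = cos(2*t)/29 + C1*exp(-5*t) + C2*exp(5*t)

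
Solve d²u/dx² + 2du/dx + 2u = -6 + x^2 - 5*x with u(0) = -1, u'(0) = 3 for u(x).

u = x**2/2 - 7*x/2 - cos(x)*exp(-x) + 11*exp(-x)*sin(x)/2

Characteristic equation r² + 2r + 2 = 0 has discriminant (2)² - 4·(2) = -4 < 0, so r = -1 ± i.
Hence u_h = C1*cos(x)*exp(-x) + C2*exp(-x)*sin(x).
For the particular solution try u_p = A0 + A1*x + A2*x^2. Substituting and matching coefficients of each power of x gives A0 = 0, A1 = -7/2, A2 = 1/2, so u_p = x^2/2 - 7*x/2.
General solution: u = x^2/2 - 7*x/2 + C1*cos(x)*exp(-x) + C2*exp(-x)*sin(x).
Apply the initial conditions: u(0) = C1 = -1 and u'(0) = -7/2 + C2 - C1 = 3. Solving gives C1 = -1, C2 = 11/2.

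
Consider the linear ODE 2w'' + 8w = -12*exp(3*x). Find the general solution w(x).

Divide through by 2: w'' + 4w = -6*exp(3*x).
Characteristic equation r² + 4 = 0 has discriminant (0)² - 4·(4) = -16 < 0, so r = ± 2i.
Hence w_h = C1*cos(2*x) + C2*sin(2*x).
Try w_p = A*exp(3*x). Substituting into the equation and dividing by exp(3*x) gives A = -6/13, so w_p = -6*exp(3*x)/13.

w = -6*exp(3*x)/13 + C1*cos(2*x) + C2*sin(2*x)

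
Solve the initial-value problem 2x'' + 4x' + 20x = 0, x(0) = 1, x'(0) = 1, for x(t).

x = cos(3*t)*exp(-t) + 2*exp(-t)*sin(3*t)/3

Divide through by 2: x'' + 2x' + 10x = 0.
Characteristic equation r² + 2r + 10 = 0 has discriminant (2)² - 4·(10) = -36 < 0, so r = -1 ± 3i.
Hence x_h = C1*cos(3*t)*exp(-t) + C2*exp(-t)*sin(3*t).
Apply the initial conditions: x(0) = C1 = 1 and x'(0) = -C1 + 3*C2 = 1. Solving gives C1 = 1, C2 = 2/3.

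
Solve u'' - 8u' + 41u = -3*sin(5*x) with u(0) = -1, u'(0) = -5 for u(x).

Characteristic equation r² - 8r + 41 = 0 has discriminant (-8)² - 4·(41) = -100 < 0, so r = 4 ± 5i.
Hence u_h = C1*cos(5*x)*exp(4*x) + C2*exp(4*x)*sin(5*x).
Try u_p = A*cos(5*x) + B*sin(5*x). Substituting and equating the coefficients of cos(5x) and sin(5x) gives A = -15/232, B = -3/116, so u_p = -15*cos(5*x)/232 - 3*sin(5*x)/116.
General solution: u = -15*cos(5*x)/232 - 3*sin(5*x)/116 + C1*cos(5*x)*exp(4*x) + C2*exp(4*x)*sin(5*x).
Apply the initial conditions: u(0) = -15/232 + C1 = -1 and u'(0) = -15/116 + 4*C1 + 5*C2 = -5. Solving gives C1 = -217/232, C2 = -131/580.

u = -15*cos(5*x)/232 - 3*sin(5*x)/116 - 217*cos(5*x)*exp(4*x)/232 - 131*exp(4*x)*sin(5*x)/580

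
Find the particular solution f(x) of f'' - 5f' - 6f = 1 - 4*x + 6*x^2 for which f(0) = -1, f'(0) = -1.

Characteristic equation r² - 5r - 6 = 0 factors as (r - 6)(r + 1) = 0, so r = 6, -1.
Hence f_h = C1*exp(6*x) + C2*exp(-x).
For the particular solution try f_p = A0 + A1*x + A2*x^2. Substituting and matching coefficients of each power of x gives A0 = -22/9, A1 = 7/3, A2 = -1, so f_p = -22/9 - x^2 + 7*x/3.
General solution: f = -22/9 - x^2 + 7*x/3 + C1*exp(6*x) + C2*exp(-x).
Apply the initial conditions: f(0) = -22/9 + C1 + C2 = -1 and f'(0) = 7/3 - C2 + 6*C1 = -1. Solving gives C1 = -17/63, C2 = 12/7.

f = -22/9 - x**2 - 17*exp(6*x)/63 + 7*x/3 + 12*exp(-x)/7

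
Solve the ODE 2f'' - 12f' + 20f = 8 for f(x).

Divide through by 2: f'' - 6f' + 10f = 4.
Characteristic equation r² - 6r + 10 = 0 has discriminant (-6)² - 4·(10) = -4 < 0, so r = 3 ± i.
Hence f_h = C1*cos(x)*exp(3*x) + C2*exp(3*x)*sin(x).
For the particular solution try f_p = A0. Substituting and matching coefficients of each power of x gives A0 = 2/5, so f_p = 2/5.

f = 2/5 + C1*cos(x)*exp(3*x) + C2*exp(3*x)*sin(x)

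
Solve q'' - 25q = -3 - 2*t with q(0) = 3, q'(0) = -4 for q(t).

Characteristic equation r² - 25 = 0 factors as (r + 5)(r - 5) = 0, so r = -5, 5.
Hence q_h = C1*exp(-5*t) + C2*exp(5*t).
For the particular solution try q_p = A0 + A1*t. Substituting and matching coefficients of each power of t gives A0 = 3/25, A1 = 2/25, so q_p = 3/25 + 2*t/25.
General solution: q = 3/25 + 2*t/25 + C1*exp(-5*t) + C2*exp(5*t).
Apply the initial conditions: q(0) = 3/25 + C1 + C2 = 3 and q'(0) = 2/25 - 5*C1 + 5*C2 = -4. Solving gives C1 = 231/125, C2 = 129/125.

q = 3/25 + 2*t/25 + 129*exp(5*t)/125 + 231*exp(-5*t)/125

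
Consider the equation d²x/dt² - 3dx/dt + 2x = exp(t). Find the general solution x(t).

x = C1*exp(t) + C2*exp(2*t) - t*exp(t)

Characteristic equation r² - 3r + 2 = 0 factors as (r - 1)(r - 2) = 0, so r = 1, 2.
Hence x_h = C1*exp(t) + C2*exp(2*t).
Since exp(t) solves the homogeneous equation (r = 1 is a root of multiplicity 1), multiply the trial by t. Try x_p = A*t*exp(t). Substituting into the equation and dividing by exp(t) gives A = -1, so x_p = -t*exp(t).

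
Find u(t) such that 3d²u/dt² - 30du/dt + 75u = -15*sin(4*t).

u = -200*cos(4*t)/1681 - 45*sin(4*t)/1681 + C1*exp(5*t) + C2*t*exp(5*t)

Divide through by 3: u'' - 10u' + 25u = -5*sin(4*t).
Characteristic equation r² - 10r + 25 = 0 has discriminant (-10)² - 4·(25) = 0, so r = 5 is a repeated root.
Hence u_h = (C1 + C2*t)*exp(5*t).
Try u_p = A*cos(4*t) + B*sin(4*t). Substituting and equating the coefficients of cos(4t) and sin(4t) gives A = -200/1681, B = -45/1681, so u_p = -200*cos(4*t)/1681 - 45*sin(4*t)/1681.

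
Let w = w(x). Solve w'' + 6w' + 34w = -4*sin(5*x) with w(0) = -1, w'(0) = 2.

Characteristic equation r² + 6r + 34 = 0 has discriminant (6)² - 4·(34) = -100 < 0, so r = -3 ± 5i.
Hence w_h = C1*cos(5*x)*exp(-3*x) + C2*exp(-3*x)*sin(5*x).
Try w_p = A*cos(5*x) + B*sin(5*x). Substituting and equating the coefficients of cos(5x) and sin(5x) gives A = 40/327, B = -4/109, so w_p = -4*sin(5*x)/109 + 40*cos(5*x)/327.
General solution: w = -4*sin(5*x)/109 + 40*cos(5*x)/327 + C1*cos(5*x)*exp(-3*x) + C2*exp(-3*x)*sin(5*x).
Apply the initial conditions: w(0) = 40/327 + C1 = -1 and w'(0) = -20/109 - 3*C1 + 5*C2 = 2. Solving gives C1 = -367/327, C2 = -129/545.

w = -4*sin(5*x)/109 + 40*cos(5*x)/327 - 367*cos(5*x)*exp(-3*x)/327 - 129*exp(-3*x)*sin(5*x)/545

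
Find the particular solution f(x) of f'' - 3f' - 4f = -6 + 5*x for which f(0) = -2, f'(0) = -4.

Characteristic equation r² - 3r - 4 = 0 factors as (r + 1)(r - 4) = 0, so r = -1, 4.
Hence f_h = C1*exp(-x) + C2*exp(4*x).
For the particular solution try f_p = A0 + A1*x. Substituting and matching coefficients of each power of x gives A0 = 39/16, A1 = -5/4, so f_p = 39/16 - 5*x/4.
General solution: f = 39/16 - 5*x/4 + C1*exp(-x) + C2*exp(4*x).
Apply the initial conditions: f(0) = 39/16 + C1 + C2 = -2 and f'(0) = -5/4 - C1 + 4*C2 = -4. Solving gives C1 = -3, C2 = -23/16.

f = 39/16 - 3*exp(-x) - 23*exp(4*x)/16 - 5*x/4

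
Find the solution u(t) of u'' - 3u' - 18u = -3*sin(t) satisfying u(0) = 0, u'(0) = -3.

Characteristic equation r² - 3r - 18 = 0 factors as (r - 6)(r + 3) = 0, so r = 6, -3.
Hence u_h = C1*exp(6*t) + C2*exp(-3*t).
Try u_p = A*cos(t) + B*sin(t). Substituting and equating the coefficients of cos(t) and sin(t) gives A = -9/370, B = 57/370, so u_p = -9*cos(t)/370 + 57*sin(t)/370.
General solution: u = -9*cos(t)/370 + 57*sin(t)/370 + C1*exp(6*t) + C2*exp(-3*t).
Apply the initial conditions: u(0) = -9/370 + C1 + C2 = 0 and u'(0) = 57/370 - 3*C2 + 6*C1 = -3. Solving gives C1 = -38/111, C2 = 11/30.

u = -38*exp(6*t)/111 - 9*cos(t)/370 + 11*exp(-3*t)/30 + 57*sin(t)/370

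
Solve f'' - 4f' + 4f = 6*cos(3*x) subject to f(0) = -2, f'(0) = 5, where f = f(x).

f = -308*exp(2*x)/169 - 72*sin(3*x)/169 - 30*cos(3*x)/169 + 129*x*exp(2*x)/13

Characteristic equation r² - 4r + 4 = 0 has discriminant (-4)² - 4·(4) = 0, so r = 2 is a repeated root.
Hence f_h = (C1 + C2*x)*exp(2*x).
Try f_p = A*cos(3*x) + B*sin(3*x). Substituting and equating the coefficients of cos(3x) and sin(3x) gives A = -30/169, B = -72/169, so f_p = -72*sin(3*x)/169 - 30*cos(3*x)/169.
General solution: f = -72*sin(3*x)/169 - 30*cos(3*x)/169 + C1*exp(2*x) + C2*x*exp(2*x).
Apply the initial conditions: f(0) = -30/169 + C1 = -2 and f'(0) = -216/169 + C2 + 2*C1 = 5. Solving gives C1 = -308/169, C2 = 129/13.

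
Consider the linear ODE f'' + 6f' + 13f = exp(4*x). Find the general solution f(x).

f = exp(4*x)/53 + C1*cos(2*x)*exp(-3*x) + C2*exp(-3*x)*sin(2*x)

Characteristic equation r² + 6r + 13 = 0 has discriminant (6)² - 4·(13) = -16 < 0, so r = -3 ± 2i.
Hence f_h = C1*cos(2*x)*exp(-3*x) + C2*exp(-3*x)*sin(2*x).
Try f_p = A*exp(4*x). Substituting into the equation and dividing by exp(4*x) gives A = 1/53, so f_p = exp(4*x)/53.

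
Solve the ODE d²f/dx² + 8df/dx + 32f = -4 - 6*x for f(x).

Characteristic equation r² + 8r + 32 = 0 has discriminant (8)² - 4·(32) = -64 < 0, so r = -4 ± 4i.
Hence f_h = C1*cos(4*x)*exp(-4*x) + C2*exp(-4*x)*sin(4*x).
For the particular solution try f_p = A0 + A1*x. Substituting and matching coefficients of each power of x gives A0 = -5/64, A1 = -3/16, so f_p = -5/64 - 3*x/16.

f = -5/64 - 3*x/16 + C1*cos(4*x)*exp(-4*x) + C2*exp(-4*x)*sin(4*x)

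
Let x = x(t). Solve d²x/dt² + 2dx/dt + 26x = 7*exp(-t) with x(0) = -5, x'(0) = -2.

Characteristic equation r² + 2r + 26 = 0 has discriminant (2)² - 4·(26) = -100 < 0, so r = -1 ± 5i.
Hence x_h = C1*cos(5*t)*exp(-t) + C2*exp(-t)*sin(5*t).
Try x_p = A*exp(-t). Substituting into the equation and dividing by exp(-t) gives A = 7/25, so x_p = 7*exp(-t)/25.
General solution: x = 7*exp(-t)/25 + C1*cos(5*t)*exp(-t) + C2*exp(-t)*sin(5*t).
Apply the initial conditions: x(0) = 7/25 + C1 = -5 and x'(0) = -7/25 - C1 + 5*C2 = -2. Solving gives C1 = -132/25, C2 = -7/5.

x = 7*exp(-t)/25 - 132*cos(5*t)*exp(-t)/25 - 7*exp(-t)*sin(5*t)/5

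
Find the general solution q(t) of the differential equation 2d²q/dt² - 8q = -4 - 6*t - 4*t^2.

Divide through by 2: q'' - 4q = -2 - 3*t - 2*t^2.
Characteristic equation r² - 4 = 0 factors as (r + 2)(r - 2) = 0, so r = -2, 2.
Hence q_h = C1*exp(-2*t) + C2*exp(2*t).
For the particular solution try q_p = A0 + A1*t + A2*t^2. Substituting and matching coefficients of each power of t gives A0 = 3/4, A1 = 3/4, A2 = 1/2, so q_p = 3/4 + t^2/2 + 3*t/4.

q = 3/4 + t**2/2 + 3*t/4 + C1*exp(-2*t) + C2*exp(2*t)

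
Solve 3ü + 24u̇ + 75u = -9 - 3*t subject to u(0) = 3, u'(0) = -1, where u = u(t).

Divide through by 3: u'' + 8u' + 25u = -3 - t.
Characteristic equation r² + 8r + 25 = 0 has discriminant (8)² - 4·(25) = -36 < 0, so r = -4 ± 3i.
Hence u_h = C1*cos(3*t)*exp(-4*t) + C2*exp(-4*t)*sin(3*t).
For the particular solution try u_p = A0 + A1*t. Substituting and matching coefficients of each power of t gives A0 = -67/625, A1 = -1/25, so u_p = -67/625 - t/25.
General solution: u = -67/625 - t/25 + C1*cos(3*t)*exp(-4*t) + C2*exp(-4*t)*sin(3*t).
Apply the initial conditions: u(0) = -67/625 + C1 = 3 and u'(0) = -1/25 - 4*C1 + 3*C2 = -1. Solving gives C1 = 1942/625, C2 = 7168/1875.

u = -67/625 - t/25 + 1942*cos(3*t)*exp(-4*t)/625 + 7168*exp(-4*t)*sin(3*t)/1875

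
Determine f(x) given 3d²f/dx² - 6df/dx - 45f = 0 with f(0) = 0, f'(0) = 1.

f = -exp(-3*x)/8 + exp(5*x)/8

Divide through by 3: f'' - 2f' - 15f = 0.
Characteristic equation r² - 2r - 15 = 0 factors as (r + 3)(r - 5) = 0, so r = -3, 5.
Hence f_h = C1*exp(-3*x) + C2*exp(5*x).
Apply the initial conditions: f(0) = C1 + C2 = 0 and f'(0) = -3*C1 + 5*C2 = 1. Solving gives C1 = -1/8, C2 = 1/8.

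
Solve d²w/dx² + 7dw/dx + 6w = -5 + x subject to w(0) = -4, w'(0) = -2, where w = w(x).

Characteristic equation r² + 7r + 6 = 0 factors as (r + 1)(r + 6) = 0, so r = -1, -6.
Hence w_h = C1*exp(-x) + C2*exp(-6*x).
For the particular solution try w_p = A0 + A1*x. Substituting and matching coefficients of each power of x gives A0 = -37/36, A1 = 1/6, so w_p = -37/36 + x/6.
General solution: w = -37/36 + x/6 + C1*exp(-x) + C2*exp(-6*x).
Apply the initial conditions: w(0) = -37/36 + C1 + C2 = -4 and w'(0) = 1/6 - C1 - 6*C2 = -2. Solving gives C1 = -4, C2 = 37/36.

w = -37/36 - 4*exp(-x) + x/6 + 37*exp(-6*x)/36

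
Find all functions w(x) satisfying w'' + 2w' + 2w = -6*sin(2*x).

Characteristic equation r² + 2r + 2 = 0 has discriminant (2)² - 4·(2) = -4 < 0, so r = -1 ± i.
Hence w_h = C1*cos(x)*exp(-x) + C2*exp(-x)*sin(x).
Try w_p = A*cos(2*x) + B*sin(2*x). Substituting and equating the coefficients of cos(2x) and sin(2x) gives A = 6/5, B = 3/5, so w_p = 3*sin(2*x)/5 + 6*cos(2*x)/5.

w = 3*sin(2*x)/5 + 6*cos(2*x)/5 + C1*cos(x)*exp(-x) + C2*exp(-x)*sin(x)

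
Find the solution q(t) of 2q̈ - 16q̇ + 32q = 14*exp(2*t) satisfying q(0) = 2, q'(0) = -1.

Divide through by 2: q'' - 8q' + 16q = 7*exp(2*t).
Characteristic equation r² - 8r + 16 = 0 has discriminant (-8)² - 4·(16) = 0, so r = 4 is a repeated root.
Hence q_h = (C1 + C2*t)*exp(4*t).
Try q_p = A*exp(2*t). Substituting into the equation and dividing by exp(2*t) gives A = 7/4, so q_p = 7*exp(2*t)/4.
General solution: q = 7*exp(2*t)/4 + C1*exp(4*t) + C2*t*exp(4*t).
Apply the initial conditions: q(0) = 7/4 + C1 = 2 and q'(0) = 7/2 + C2 + 4*C1 = -1. Solving gives C1 = 1/4, C2 = -11/2.

q = exp(4*t)/4 + 7*exp(2*t)/4 - 11*t*exp(4*t)/2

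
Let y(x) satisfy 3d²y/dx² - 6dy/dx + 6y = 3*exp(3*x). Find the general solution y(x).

y = exp(3*x)/5 + C1*cos(x)*exp(x) + C2*exp(x)*sin(x)

Divide through by 3: y'' - 2y' + 2y = exp(3*x).
Characteristic equation r² - 2r + 2 = 0 has discriminant (-2)² - 4·(2) = -4 < 0, so r = 1 ± i.
Hence y_h = C1*cos(x)*exp(x) + C2*exp(x)*sin(x).
Try y_p = A*exp(3*x). Substituting into the equation and dividing by exp(3*x) gives A = 1/5, so y_p = exp(3*x)/5.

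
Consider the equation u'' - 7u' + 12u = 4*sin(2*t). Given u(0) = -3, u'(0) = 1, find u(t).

u = -177*exp(3*t)/13 + 8*sin(2*t)/65 + 14*cos(2*t)/65 + 52*exp(4*t)/5

Characteristic equation r² - 7r + 12 = 0 factors as (r - 4)(r - 3) = 0, so r = 4, 3.
Hence u_h = C1*exp(4*t) + C2*exp(3*t).
Try u_p = A*cos(2*t) + B*sin(2*t). Substituting and equating the coefficients of cos(2t) and sin(2t) gives A = 14/65, B = 8/65, so u_p = 8*sin(2*t)/65 + 14*cos(2*t)/65.
General solution: u = 8*sin(2*t)/65 + 14*cos(2*t)/65 + C1*exp(4*t) + C2*exp(3*t).
Apply the initial conditions: u(0) = 14/65 + C1 + C2 = -3 and u'(0) = 16/65 + 3*C2 + 4*C1 = 1. Solving gives C1 = 52/5, C2 = -177/13.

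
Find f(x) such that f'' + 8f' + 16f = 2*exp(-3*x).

Characteristic equation r² + 8r + 16 = 0 has discriminant (8)² - 4·(16) = 0, so r = -4 is a repeated root.
Hence f_h = (C1 + C2*x)*exp(-4*x).
Try f_p = A*exp(-3*x). Substituting into the equation and dividing by exp(-3*x) gives A = 2, so f_p = 2*exp(-3*x).

f = 2*exp(-3*x) + C1*exp(-4*x) + C2*x*exp(-4*x)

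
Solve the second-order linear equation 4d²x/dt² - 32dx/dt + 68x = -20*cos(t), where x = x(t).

Divide through by 4: x'' - 8x' + 17x = -5*cos(t).
Characteristic equation r² - 8r + 17 = 0 has discriminant (-8)² - 4·(17) = -4 < 0, so r = 4 ± i.
Hence x_h = C1*cos(t)*exp(4*t) + C2*exp(4*t)*sin(t).
Try x_p = A*cos(t) + B*sin(t). Substituting and equating the coefficients of cos(t) and sin(t) gives A = -1/4, B = 1/8, so x_p = -cos(t)/4 + sin(t)/8.

x = -cos(t)/4 + sin(t)/8 + C1*cos(t)*exp(4*t) + C2*exp(4*t)*sin(t)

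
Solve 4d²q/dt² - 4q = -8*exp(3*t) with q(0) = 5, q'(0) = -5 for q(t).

q = exp(t)/2 - exp(3*t)/4 + 19*exp(-t)/4

Divide through by 4: q'' - q = -2*exp(3*t).
Characteristic equation r² - 1 = 0 factors as (r + 1)(r - 1) = 0, so r = -1, 1.
Hence q_h = C1*exp(-t) + C2*exp(t).
Try q_p = A*exp(3*t). Substituting into the equation and dividing by exp(3*t) gives A = -1/4, so q_p = -exp(3*t)/4.
General solution: q = -exp(3*t)/4 + C1*exp(-t) + C2*exp(t).
Apply the initial conditions: q(0) = -1/4 + C1 + C2 = 5 and q'(0) = -3/4 + C2 - C1 = -5. Solving gives C1 = 19/4, C2 = 1/2.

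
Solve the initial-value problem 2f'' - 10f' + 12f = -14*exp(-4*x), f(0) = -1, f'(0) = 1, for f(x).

f = 2*exp(3*x) - 17*exp(2*x)/6 - exp(-4*x)/6

Divide through by 2: f'' - 5f' + 6f = -7*exp(-4*x).
Characteristic equation r² - 5r + 6 = 0 factors as (r - 2)(r - 3) = 0, so r = 2, 3.
Hence f_h = C1*exp(2*x) + C2*exp(3*x).
Try f_p = A*exp(-4*x). Substituting into the equation and dividing by exp(-4*x) gives A = -1/6, so f_p = -exp(-4*x)/6.
General solution: f = -exp(-4*x)/6 + C1*exp(2*x) + C2*exp(3*x).
Apply the initial conditions: f(0) = -1/6 + C1 + C2 = -1 and f'(0) = 2/3 + 2*C1 + 3*C2 = 1. Solving gives C1 = -17/6, C2 = 2.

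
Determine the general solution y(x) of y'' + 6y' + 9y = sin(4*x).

Characteristic equation r² + 6r + 9 = 0 has discriminant (6)² - 4·(9) = 0, so r = -3 is a repeated root.
Hence y_h = (C1 + C2*x)*exp(-3*x).
Try y_p = A*cos(4*x) + B*sin(4*x). Substituting and equating the coefficients of cos(4x) and sin(4x) gives A = -24/625, B = -7/625, so y_p = -24*cos(4*x)/625 - 7*sin(4*x)/625.

y = -24*cos(4*x)/625 - 7*sin(4*x)/625 + C1*exp(-3*x) + C2*x*exp(-3*x)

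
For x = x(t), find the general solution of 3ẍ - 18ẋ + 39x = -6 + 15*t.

x = 4/169 + 5*t/13 + C1*cos(2*t)*exp(3*t) + C2*exp(3*t)*sin(2*t)

Divide through by 3: x'' - 6x' + 13x = -2 + 5*t.
Characteristic equation r² - 6r + 13 = 0 has discriminant (-6)² - 4·(13) = -16 < 0, so r = 3 ± 2i.
Hence x_h = C1*cos(2*t)*exp(3*t) + C2*exp(3*t)*sin(2*t).
For the particular solution try x_p = A0 + A1*t. Substituting and matching coefficients of each power of t gives A0 = 4/169, A1 = 5/13, so x_p = 4/169 + 5*t/13.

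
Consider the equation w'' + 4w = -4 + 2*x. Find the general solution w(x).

Characteristic equation r² + 4 = 0 has discriminant (0)² - 4·(4) = -16 < 0, so r = ± 2i.
Hence w_h = C1*cos(2*x) + C2*sin(2*x).
For the particular solution try w_p = A0 + A1*x. Substituting and matching coefficients of each power of x gives A0 = -1, A1 = 1/2, so w_p = -1 + x/2.

w = -1 + x/2 + C1*cos(2*x) + C2*sin(2*x)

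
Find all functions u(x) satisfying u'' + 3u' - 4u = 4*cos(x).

u = -10*cos(x)/17 + 6*sin(x)/17 + C1*exp(x) + C2*exp(-4*x)

Characteristic equation r² + 3r - 4 = 0 factors as (r - 1)(r + 4) = 0, so r = 1, -4.
Hence u_h = C1*exp(x) + C2*exp(-4*x).
Try u_p = A*cos(x) + B*sin(x). Substituting and equating the coefficients of cos(x) and sin(x) gives A = -10/17, B = 6/17, so u_p = -10*cos(x)/17 + 6*sin(x)/17.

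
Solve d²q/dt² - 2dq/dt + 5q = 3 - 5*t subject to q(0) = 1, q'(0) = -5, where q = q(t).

q = 1/5 - t - 12*exp(t)*sin(2*t)/5 + 4*cos(2*t)*exp(t)/5

Characteristic equation r² - 2r + 5 = 0 has discriminant (-2)² - 4·(5) = -16 < 0, so r = 1 ± 2i.
Hence q_h = C1*cos(2*t)*exp(t) + C2*exp(t)*sin(2*t).
For the particular solution try q_p = A0 + A1*t. Substituting and matching coefficients of each power of t gives A0 = 1/5, A1 = -1, so q_p = 1/5 - t.
General solution: q = 1/5 - t + C1*cos(2*t)*exp(t) + C2*exp(t)*sin(2*t).
Apply the initial conditions: q(0) = 1/5 + C1 = 1 and q'(0) = -1 + C1 + 2*C2 = -5. Solving gives C1 = 4/5, C2 = -12/5.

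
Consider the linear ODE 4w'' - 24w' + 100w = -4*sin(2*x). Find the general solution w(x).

w = -7*sin(2*x)/195 - 4*cos(2*x)/195 + C1*cos(4*x)*exp(3*x) + C2*exp(3*x)*sin(4*x)

Divide through by 4: w'' - 6w' + 25w = -sin(2*x).
Characteristic equation r² - 6r + 25 = 0 has discriminant (-6)² - 4·(25) = -64 < 0, so r = 3 ± 4i.
Hence w_h = C1*cos(4*x)*exp(3*x) + C2*exp(3*x)*sin(4*x).
Try w_p = A*cos(2*x) + B*sin(2*x). Substituting and equating the coefficients of cos(2x) and sin(2x) gives A = -4/195, B = -7/195, so w_p = -7*sin(2*x)/195 - 4*cos(2*x)/195.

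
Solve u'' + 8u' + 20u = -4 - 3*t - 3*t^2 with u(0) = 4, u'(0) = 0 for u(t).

Characteristic equation r² + 8r + 20 = 0 has discriminant (8)² - 4·(20) = -16 < 0, so r = -4 ± 2i.
Hence u_h = C1*cos(2*t)*exp(-4*t) + C2*exp(-4*t)*sin(2*t).
For the particular solution try u_p = A0 + A1*t + A2*t^2. Substituting and matching coefficients of each power of t gives A0 = -173/1000, A1 = -3/100, A2 = -3/20, so u_p = -173/1000 - 3*t^2/20 - 3*t/100.
General solution: u = -173/1000 - 3*t^2/20 - 3*t/100 + C1*cos(2*t)*exp(-4*t) + C2*exp(-4*t)*sin(2*t).
Apply the initial conditions: u(0) = -173/1000 + C1 = 4 and u'(0) = -3/100 - 4*C1 + 2*C2 = 0. Solving gives C1 = 4173/1000, C2 = 8361/1000.

u = -173/1000 - 3*t**2/20 - 3*t/100 + 4173*cos(2*t)*exp(-4*t)/1000 + 8361*exp(-4*t)*sin(2*t)/1000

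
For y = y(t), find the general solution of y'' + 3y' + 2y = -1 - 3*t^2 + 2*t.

Characteristic equation r² + 3r + 2 = 0 factors as (r + 1)(r + 2) = 0, so r = -1, -2.
Hence y_h = C1*exp(-t) + C2*exp(-2*t).
For the particular solution try y_p = A0 + A1*t + A2*t^2. Substituting and matching coefficients of each power of t gives A0 = -29/4, A1 = 11/2, A2 = -3/2, so y_p = -29/4 - 3*t^2/2 + 11*t/2.

y = -29/4 - 3*t**2/2 + 11*t/2 + C1*exp(-t) + C2*exp(-2*t)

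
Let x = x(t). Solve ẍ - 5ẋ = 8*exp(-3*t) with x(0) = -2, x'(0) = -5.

x = -23/15 - 4*exp(5*t)/5 + exp(-3*t)/3

Characteristic equation r² - 5r = 0 factors as (r - 5)r = 0, so r = 5, 0.
Hence x_h = C1*exp(5*t) + C2.
Try x_p = A*exp(-3*t). Substituting into the equation and dividing by exp(-3*t) gives A = 1/3, so x_p = exp(-3*t)/3.
General solution: x = C2 + exp(-3*t)/3 + C1*exp(5*t).
Apply the initial conditions: x(0) = 1/3 + C1 + C2 = -2 and x'(0) = -1 + 5*C1 = -5. Solving gives C1 = -4/5, C2 = -23/15.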